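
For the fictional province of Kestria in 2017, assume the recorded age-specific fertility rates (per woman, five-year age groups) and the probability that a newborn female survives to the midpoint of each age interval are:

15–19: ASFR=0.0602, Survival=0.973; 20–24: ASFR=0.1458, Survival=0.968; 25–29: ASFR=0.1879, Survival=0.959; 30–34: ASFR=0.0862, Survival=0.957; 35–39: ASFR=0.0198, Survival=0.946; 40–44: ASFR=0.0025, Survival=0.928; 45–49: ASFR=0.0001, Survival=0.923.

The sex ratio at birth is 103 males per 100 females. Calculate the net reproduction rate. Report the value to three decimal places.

Proportion female at birth = 100 / (100 + 103) = 0.49261.
Weighting each age-specific rate by interval width and survival:
  15–19: 5 × 0.0602 × 0.973 = 0.29287
  20–24: 5 × 0.1458 × 0.968 = 0.70567
  25–29: 5 × 0.1879 × 0.959 = 0.90098
  30–34: 5 × 0.0862 × 0.957 = 0.41247
  35–39: 5 × 0.0198 × 0.946 = 0.09365
  40–44: 5 × 0.0025 × 0.928 = 0.01160
  45–49: 5 × 0.0001 × 0.923 = 0.00046
Sum = 2.41770
NRR = 0.49261 × 2.41770 = 1.19098
With NRR above 1 the population is above replacement fertility.

1.191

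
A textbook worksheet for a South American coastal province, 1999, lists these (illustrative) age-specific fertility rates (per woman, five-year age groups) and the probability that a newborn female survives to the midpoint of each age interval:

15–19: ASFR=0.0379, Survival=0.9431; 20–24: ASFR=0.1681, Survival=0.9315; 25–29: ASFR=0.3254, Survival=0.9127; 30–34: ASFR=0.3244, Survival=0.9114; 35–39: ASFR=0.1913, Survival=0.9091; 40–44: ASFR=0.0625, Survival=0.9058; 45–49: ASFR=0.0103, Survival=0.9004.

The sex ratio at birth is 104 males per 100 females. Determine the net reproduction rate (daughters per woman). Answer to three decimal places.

2.512

Proportion female at birth = 100 / (100 + 104) = 0.49020.
Weighting each age-specific rate by interval width and survival:
  15–19: 5 × 0.0379 × 0.9431 = 0.17872
  20–24: 5 × 0.1681 × 0.9315 = 0.78293
  25–29: 5 × 0.3254 × 0.9127 = 1.48496
  30–34: 5 × 0.3244 × 0.9114 = 1.47829
  35–39: 5 × 0.1913 × 0.9091 = 0.86955
  40–44: 5 × 0.0625 × 0.9058 = 0.28306
  45–49: 5 × 0.0103 × 0.9004 = 0.04637
Sum = 5.12388
NRR = 0.49020 × 5.12388 = 2.51173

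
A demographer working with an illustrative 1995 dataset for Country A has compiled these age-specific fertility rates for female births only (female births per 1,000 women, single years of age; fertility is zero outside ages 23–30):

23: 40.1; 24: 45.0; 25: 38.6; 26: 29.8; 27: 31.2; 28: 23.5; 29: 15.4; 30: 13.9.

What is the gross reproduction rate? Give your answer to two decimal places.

0.24

Sum of female ASFRs = 40.1 + 45.0 + 38.6 + 29.8 + 31.2 + 23.5 + 15.4 + 13.9 = 237.5
GRR = 237.5 / 1000 = 0.2375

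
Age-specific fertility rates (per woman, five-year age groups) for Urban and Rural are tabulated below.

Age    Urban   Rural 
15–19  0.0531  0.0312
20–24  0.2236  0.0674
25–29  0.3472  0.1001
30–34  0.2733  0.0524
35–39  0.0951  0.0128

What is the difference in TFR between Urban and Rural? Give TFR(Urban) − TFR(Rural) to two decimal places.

3.64

Urban:
  Sum of ASFRs = 0.0531 + 0.2236 + 0.3472 + 0.2733 + 0.0951 = 0.9923
  TFR = 5 × 0.9923 = 4.9615
Rural:
  Sum of ASFRs = 0.0312 + 0.0674 + 0.1001 + 0.0524 + 0.0128 = 0.2639
  TFR = 5 × 0.2639 = 1.3195
Difference = 4.9615 − 1.3195 = 3.642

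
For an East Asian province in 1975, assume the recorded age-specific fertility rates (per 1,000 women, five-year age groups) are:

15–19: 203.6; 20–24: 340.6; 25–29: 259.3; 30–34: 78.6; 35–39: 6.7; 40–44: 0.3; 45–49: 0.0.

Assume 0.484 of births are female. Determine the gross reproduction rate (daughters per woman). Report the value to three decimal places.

Proportion female at birth = 0.484.
Sum of ASFRs = 203.6 + 340.6 + 259.3 + 78.6 + 6.7 + 0.3 + 0.0 = 889.1
TFR = 5 × 889.1 / 1000 = 4.4455
GRR = 0.484 × 4.4455 = 2.15162

2.152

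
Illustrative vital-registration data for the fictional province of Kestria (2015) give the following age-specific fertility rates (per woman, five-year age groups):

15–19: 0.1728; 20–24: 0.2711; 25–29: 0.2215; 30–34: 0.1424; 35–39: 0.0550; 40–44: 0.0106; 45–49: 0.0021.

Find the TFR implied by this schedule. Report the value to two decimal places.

Sum of ASFRs = 0.1728 + 0.2711 + 0.2215 + 0.1424 + 0.0550 + 0.0106 + 0.0021 = 0.8755
TFR = 5 × 0.8755 = 4.3775

4.38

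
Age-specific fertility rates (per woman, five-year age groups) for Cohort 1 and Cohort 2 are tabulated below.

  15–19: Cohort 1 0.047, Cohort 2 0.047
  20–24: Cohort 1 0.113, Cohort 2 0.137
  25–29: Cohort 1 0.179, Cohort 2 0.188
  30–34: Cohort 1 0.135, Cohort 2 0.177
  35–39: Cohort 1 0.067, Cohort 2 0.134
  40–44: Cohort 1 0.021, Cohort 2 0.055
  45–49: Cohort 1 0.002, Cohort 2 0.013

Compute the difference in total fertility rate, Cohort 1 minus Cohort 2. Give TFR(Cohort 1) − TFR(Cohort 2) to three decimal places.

Cohort 1:
  Sum of ASFRs = 0.047 + 0.113 + 0.179 + 0.135 + 0.067 + 0.021 + 0.002 = 0.564
  TFR = 5 × 0.564 = 2.82
Cohort 2:
  Sum of ASFRs = 0.047 + 0.137 + 0.188 + 0.177 + 0.134 + 0.055 + 0.013 = 0.751
  TFR = 5 × 0.751 = 3.755
Difference = 2.82 − 3.755 = -0.935

-0.935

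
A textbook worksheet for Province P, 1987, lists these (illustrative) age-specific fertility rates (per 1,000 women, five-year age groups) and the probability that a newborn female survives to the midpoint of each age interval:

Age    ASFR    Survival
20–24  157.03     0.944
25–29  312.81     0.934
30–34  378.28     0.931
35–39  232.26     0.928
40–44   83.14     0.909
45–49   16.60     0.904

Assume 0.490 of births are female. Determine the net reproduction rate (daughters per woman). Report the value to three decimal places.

Proportion female at birth = 0.490.
Weighting each age-specific rate by interval width and survival:
  20–24: 5 × 157.03/1000 × 0.944 = 0.74118
  25–29: 5 × 312.81/1000 × 0.934 = 1.46082
  30–34: 5 × 378.28/1000 × 0.931 = 1.76089
  35–39: 5 × 232.26/1000 × 0.928 = 1.07769
  40–44: 5 × 83.14/1000 × 0.909 = 0.37787
  45–49: 5 × 16.60/1000 × 0.904 = 0.07503
Sum = 5.49348
NRR = 0.490 × 5.49348 = 2.69181

2.692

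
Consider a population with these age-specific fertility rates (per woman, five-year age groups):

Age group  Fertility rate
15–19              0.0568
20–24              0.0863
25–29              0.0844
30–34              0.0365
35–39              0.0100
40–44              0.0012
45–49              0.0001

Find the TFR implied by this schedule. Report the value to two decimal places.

1.38

Sum of ASFRs = 0.0568 + 0.0863 + 0.0844 + 0.0365 + 0.0100 + 0.0012 + 0.0001 = 0.2753
TFR = 5 × 0.2753 = 1.3765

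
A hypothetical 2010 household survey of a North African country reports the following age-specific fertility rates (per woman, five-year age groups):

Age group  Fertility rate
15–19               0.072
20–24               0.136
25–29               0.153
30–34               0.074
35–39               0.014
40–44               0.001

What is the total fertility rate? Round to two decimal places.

Sum of ASFRs = 0.072 + 0.136 + 0.153 + 0.074 + 0.014 + 0.001 = 0.450
TFR = 5 × 0.450 = 2.25

2.25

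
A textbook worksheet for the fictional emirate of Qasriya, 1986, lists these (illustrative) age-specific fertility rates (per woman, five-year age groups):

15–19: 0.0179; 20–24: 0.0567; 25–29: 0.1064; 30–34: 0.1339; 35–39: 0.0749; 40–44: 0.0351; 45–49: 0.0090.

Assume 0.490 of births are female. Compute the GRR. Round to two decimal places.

Proportion female at birth = 0.490.
Sum of ASFRs = 0.0179 + 0.0567 + 0.1064 + 0.1339 + 0.0749 + 0.0351 + 0.0090 = 0.4339
TFR = 5 × 0.4339 = 2.1695
GRR = 0.490 × 2.1695 = 1.06306

1.06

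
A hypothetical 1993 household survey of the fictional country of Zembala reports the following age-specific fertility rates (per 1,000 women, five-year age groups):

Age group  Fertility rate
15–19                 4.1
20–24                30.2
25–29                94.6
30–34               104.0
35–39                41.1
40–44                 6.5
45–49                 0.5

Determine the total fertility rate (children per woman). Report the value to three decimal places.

1.405

Sum of ASFRs = 4.1 + 30.2 + 94.6 + 104.0 + 41.1 + 6.5 + 0.5 = 281.0
TFR = 5 × 281.0 / 1000 = 1.405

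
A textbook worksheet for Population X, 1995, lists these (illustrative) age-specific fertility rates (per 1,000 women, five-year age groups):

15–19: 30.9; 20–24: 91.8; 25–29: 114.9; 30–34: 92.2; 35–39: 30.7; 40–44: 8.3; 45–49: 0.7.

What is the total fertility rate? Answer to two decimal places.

Sum of ASFRs = 30.9 + 91.8 + 114.9 + 92.2 + 30.7 + 8.3 + 0.7 = 369.5
TFR = 5 × 369.5 / 1000 = 1.8475

1.85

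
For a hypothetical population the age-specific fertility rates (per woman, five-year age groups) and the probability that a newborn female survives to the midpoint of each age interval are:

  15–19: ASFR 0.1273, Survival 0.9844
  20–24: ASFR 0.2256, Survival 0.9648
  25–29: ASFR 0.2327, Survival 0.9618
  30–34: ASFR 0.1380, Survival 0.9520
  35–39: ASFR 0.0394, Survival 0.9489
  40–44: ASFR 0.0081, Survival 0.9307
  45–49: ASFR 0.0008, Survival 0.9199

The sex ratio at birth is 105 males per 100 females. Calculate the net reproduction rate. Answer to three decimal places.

Proportion female at birth = 100 / (100 + 105) = 0.48780.
Survival-weighted fertility by age (5·fₓ·Sₓ):
  15–19: 5 × 0.1273 × 0.9844 = 0.62657
  20–24: 5 × 0.2256 × 0.9648 = 1.08829
  25–29: 5 × 0.2327 × 0.9618 = 1.11905
  30–34: 5 × 0.1380 × 0.9520 = 0.65688
  35–39: 5 × 0.0394 × 0.9489 = 0.18693
  40–44: 5 × 0.0081 × 0.9307 = 0.03769
  45–49: 5 × 0.0008 × 0.9199 = 0.00368
Sum = 3.71909
NRR = 0.48780 × 3.71909 = 1.81417
An NRR exceeding 1 indicates intrinsic growth under these rates.

1.814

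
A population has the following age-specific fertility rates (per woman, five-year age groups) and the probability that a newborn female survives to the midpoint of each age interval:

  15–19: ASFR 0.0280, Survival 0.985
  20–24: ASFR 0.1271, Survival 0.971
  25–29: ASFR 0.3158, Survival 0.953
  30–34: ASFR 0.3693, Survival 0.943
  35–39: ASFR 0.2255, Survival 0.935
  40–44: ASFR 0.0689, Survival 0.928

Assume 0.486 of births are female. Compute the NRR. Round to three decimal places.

2.612

Proportion female at birth = 0.486.
Per-age-group product (5 × ASFR × survival probability):
  15–19: 5 × 0.0280 × 0.985 = 0.13790
  20–24: 5 × 0.1271 × 0.971 = 0.61707
  25–29: 5 × 0.3158 × 0.953 = 1.50479
  30–34: 5 × 0.3693 × 0.943 = 1.74125
  35–39: 5 × 0.2255 × 0.935 = 1.05421
  40–44: 5 × 0.0689 × 0.928 = 0.31970
Sum = 5.37492
NRR = 0.486 × 5.37492 = 2.61221
NRR > 1, so each generation more than replaces itself.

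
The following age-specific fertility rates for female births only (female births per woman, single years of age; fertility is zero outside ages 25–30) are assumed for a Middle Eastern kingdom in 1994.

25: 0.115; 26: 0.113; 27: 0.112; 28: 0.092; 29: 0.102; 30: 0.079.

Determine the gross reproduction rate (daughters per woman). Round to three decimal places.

0.613

Sum of female ASFRs = 0.115 + 0.113 + 0.112 + 0.092 + 0.102 + 0.079 = 0.613
GRR = 0.613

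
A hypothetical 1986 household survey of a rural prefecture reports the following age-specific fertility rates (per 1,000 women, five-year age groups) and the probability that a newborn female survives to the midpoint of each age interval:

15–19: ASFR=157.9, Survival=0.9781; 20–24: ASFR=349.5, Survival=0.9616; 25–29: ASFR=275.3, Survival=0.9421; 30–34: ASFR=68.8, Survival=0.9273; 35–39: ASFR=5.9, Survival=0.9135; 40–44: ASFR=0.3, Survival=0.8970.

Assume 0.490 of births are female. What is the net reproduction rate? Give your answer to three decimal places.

2.007

Proportion female at birth = 0.490.
Each age group contributes 5 × ASFR × survival:
  15–19: 5 × 157.9/1000 × 0.9781 = 0.77221
  20–24: 5 × 349.5/1000 × 0.9616 = 1.68040
  25–29: 5 × 275.3/1000 × 0.9421 = 1.29680
  30–34: 5 × 68.8/1000 × 0.9273 = 0.31899
  35–39: 5 × 5.9/1000 × 0.9135 = 0.02695
  40–44: 5 × 0.3/1000 × 0.8970 = 0.00135
Sum = 4.09670
NRR = 0.490 × 4.09670 = 2.00738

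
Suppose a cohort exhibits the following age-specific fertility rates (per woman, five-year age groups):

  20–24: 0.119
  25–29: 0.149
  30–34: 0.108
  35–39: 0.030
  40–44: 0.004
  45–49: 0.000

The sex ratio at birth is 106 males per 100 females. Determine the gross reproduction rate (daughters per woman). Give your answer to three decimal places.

0.995

Proportion female at birth = 100 / (100 + 106) = 0.48544.
Sum of ASFRs = 0.119 + 0.149 + 0.108 + 0.030 + 0.004 + 0.000 = 0.410
TFR = 5 × 0.410 = 2.05
GRR = 0.48544 × 2.05 = 0.99515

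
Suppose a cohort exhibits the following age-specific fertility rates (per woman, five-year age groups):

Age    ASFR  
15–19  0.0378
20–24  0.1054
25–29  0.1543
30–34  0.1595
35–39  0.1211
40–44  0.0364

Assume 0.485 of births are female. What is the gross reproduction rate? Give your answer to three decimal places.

Proportion female at birth = 0.485.
Sum of ASFRs = 0.0378 + 0.1054 + 0.1543 + 0.1595 + 0.1211 + 0.0364 = 0.6145
TFR = 5 × 0.6145 = 3.0725
GRR = 0.485 × 3.0725 = 1.49016

1.490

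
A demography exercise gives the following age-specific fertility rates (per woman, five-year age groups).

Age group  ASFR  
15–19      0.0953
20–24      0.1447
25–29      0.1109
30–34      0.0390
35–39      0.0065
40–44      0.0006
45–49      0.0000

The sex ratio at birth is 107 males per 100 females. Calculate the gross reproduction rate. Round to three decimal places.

Proportion female at birth = 100 / (100 + 107) = 0.48309.
Sum of ASFRs = 0.0953 + 0.1447 + 0.1109 + 0.0390 + 0.0065 + 0.0006 + 0.0000 = 0.3970
TFR = 5 × 0.3970 = 1.985
GRR = 0.48309 × 1.985 = 0.95893

0.959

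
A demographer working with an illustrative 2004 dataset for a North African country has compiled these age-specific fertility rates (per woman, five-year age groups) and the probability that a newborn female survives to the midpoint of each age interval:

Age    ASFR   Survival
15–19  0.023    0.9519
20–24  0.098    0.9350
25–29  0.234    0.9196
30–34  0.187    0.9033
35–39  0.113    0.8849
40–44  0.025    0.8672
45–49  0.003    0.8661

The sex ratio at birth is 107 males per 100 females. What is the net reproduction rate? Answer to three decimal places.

Proportion female at birth = 100 / (100 + 107) = 0.48309.
Each age group contributes 5 × ASFR × survival:
  15–19: 5 × 0.023 × 0.9519 = 0.10947
  20–24: 5 × 0.098 × 0.9350 = 0.45815
  25–29: 5 × 0.234 × 0.9196 = 1.07593
  30–34: 5 × 0.187 × 0.9033 = 0.84459
  35–39: 5 × 0.113 × 0.8849 = 0.49997
  40–44: 5 × 0.025 × 0.8672 = 0.10840
  45–49: 5 × 0.003 × 0.8661 = 0.01299
Sum = 3.10950
NRR = 0.48309 × 3.10950 = 1.50217
NRR > 1, so each generation more than replaces itself.

1.502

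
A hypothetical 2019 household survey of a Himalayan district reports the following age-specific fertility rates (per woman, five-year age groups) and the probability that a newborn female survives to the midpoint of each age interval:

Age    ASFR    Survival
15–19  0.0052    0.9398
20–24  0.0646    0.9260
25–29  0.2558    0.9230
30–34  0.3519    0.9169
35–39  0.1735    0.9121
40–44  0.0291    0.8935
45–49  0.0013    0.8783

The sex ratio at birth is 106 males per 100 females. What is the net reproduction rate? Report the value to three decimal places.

1.963

Proportion female at birth = 100 / (100 + 106) = 0.48544.
Per-age-group product (5 × ASFR × survival probability):
  15–19: 5 × 0.0052 × 0.9398 = 0.02443
  20–24: 5 × 0.0646 × 0.9260 = 0.29910
  25–29: 5 × 0.2558 × 0.9230 = 1.18052
  30–34: 5 × 0.3519 × 0.9169 = 1.61329
  35–39: 5 × 0.1735 × 0.9121 = 0.79125
  40–44: 5 × 0.0291 × 0.8935 = 0.13000
  45–49: 5 × 0.0013 × 0.8783 = 0.00571
Sum = 4.04430
NRR = 0.48544 × 4.04430 = 1.96326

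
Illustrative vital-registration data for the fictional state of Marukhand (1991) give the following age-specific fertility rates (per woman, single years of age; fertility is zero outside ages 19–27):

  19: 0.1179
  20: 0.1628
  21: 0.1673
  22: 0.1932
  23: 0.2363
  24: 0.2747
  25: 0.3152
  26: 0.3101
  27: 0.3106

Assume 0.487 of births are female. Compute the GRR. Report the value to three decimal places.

Proportion female at birth = 0.487.
Sum of ASFRs = 0.1179 + 0.1628 + 0.1673 + 0.1932 + 0.2363 + 0.2747 + 0.3152 + 0.3101 + 0.3106 = 2.0881
TFR = 2.0881
GRR = 0.487 × 2.0881 = 1.01690

1.017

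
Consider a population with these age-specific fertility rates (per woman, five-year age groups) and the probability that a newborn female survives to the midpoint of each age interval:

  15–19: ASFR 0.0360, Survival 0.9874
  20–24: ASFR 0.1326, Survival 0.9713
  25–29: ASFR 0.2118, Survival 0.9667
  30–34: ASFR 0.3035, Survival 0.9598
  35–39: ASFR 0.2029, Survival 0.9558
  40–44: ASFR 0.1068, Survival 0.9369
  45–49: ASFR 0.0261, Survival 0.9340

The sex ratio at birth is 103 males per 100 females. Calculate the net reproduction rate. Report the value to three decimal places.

2.411

Proportion female at birth = 100 / (100 + 103) = 0.49261.
Each age group contributes 5 × ASFR × survival:
  15–19: 5 × 0.0360 × 0.9874 = 0.17773
  20–24: 5 × 0.1326 × 0.9713 = 0.64397
  25–29: 5 × 0.2118 × 0.9667 = 1.02374
  30–34: 5 × 0.3035 × 0.9598 = 1.45650
  35–39: 5 × 0.2029 × 0.9558 = 0.96966
  40–44: 5 × 0.1068 × 0.9369 = 0.50030
  45–49: 5 × 0.0261 × 0.9340 = 0.12189
Sum = 4.89379
NRR = 0.49261 × 4.89379 = 2.41073
An NRR exceeding 1 indicates intrinsic growth under these rates.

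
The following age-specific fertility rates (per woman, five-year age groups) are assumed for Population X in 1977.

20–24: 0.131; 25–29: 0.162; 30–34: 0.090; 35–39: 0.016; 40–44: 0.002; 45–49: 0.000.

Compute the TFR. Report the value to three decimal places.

2.005

Sum of ASFRs = 0.131 + 0.162 + 0.090 + 0.016 + 0.002 + 0.000 = 0.401
TFR = 5 × 0.401 = 2.005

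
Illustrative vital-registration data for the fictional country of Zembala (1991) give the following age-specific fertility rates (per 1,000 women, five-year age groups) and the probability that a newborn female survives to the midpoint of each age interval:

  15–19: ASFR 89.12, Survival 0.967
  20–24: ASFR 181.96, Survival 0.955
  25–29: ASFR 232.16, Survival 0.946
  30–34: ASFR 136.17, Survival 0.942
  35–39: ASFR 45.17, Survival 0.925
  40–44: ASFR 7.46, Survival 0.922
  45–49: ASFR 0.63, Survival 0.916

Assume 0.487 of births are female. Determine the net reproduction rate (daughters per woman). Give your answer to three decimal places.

1.600

Proportion female at birth = 0.487.
Per-age-group product (5 × ASFR × survival probability):
  15–19: 5 × 89.12/1000 × 0.967 = 0.43090
  20–24: 5 × 181.96/1000 × 0.955 = 0.86886
  25–29: 5 × 232.16/1000 × 0.946 = 1.09812
  30–34: 5 × 136.17/1000 × 0.942 = 0.64136
  35–39: 5 × 45.17/1000 × 0.925 = 0.20891
  40–44: 5 × 7.46/1000 × 0.922 = 0.03439
  45–49: 5 × 0.63/1000 × 0.916 = 0.00289
Sum = 3.28543
NRR = 0.487 × 3.28543 = 1.60000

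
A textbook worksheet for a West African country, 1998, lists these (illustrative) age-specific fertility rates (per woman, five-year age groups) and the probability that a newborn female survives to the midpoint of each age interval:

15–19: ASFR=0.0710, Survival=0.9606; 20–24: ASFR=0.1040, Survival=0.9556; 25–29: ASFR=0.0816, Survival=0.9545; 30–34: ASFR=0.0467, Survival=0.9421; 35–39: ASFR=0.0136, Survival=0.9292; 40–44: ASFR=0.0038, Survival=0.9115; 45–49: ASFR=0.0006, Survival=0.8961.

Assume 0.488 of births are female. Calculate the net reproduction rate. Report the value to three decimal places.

0.747

Proportion female at birth = 0.488.
Survival-weighted fertility by age (5·fₓ·Sₓ):
  15–19: 5 × 0.0710 × 0.9606 = 0.34101
  20–24: 5 × 0.1040 × 0.9556 = 0.49691
  25–29: 5 × 0.0816 × 0.9545 = 0.38944
  30–34: 5 × 0.0467 × 0.9421 = 0.21998
  35–39: 5 × 0.0136 × 0.9292 = 0.06319
  40–44: 5 × 0.0038 × 0.9115 = 0.01732
  45–49: 5 × 0.0006 × 0.8961 = 0.00269
Sum = 1.53054
NRR = 0.488 × 1.53054 = 0.74690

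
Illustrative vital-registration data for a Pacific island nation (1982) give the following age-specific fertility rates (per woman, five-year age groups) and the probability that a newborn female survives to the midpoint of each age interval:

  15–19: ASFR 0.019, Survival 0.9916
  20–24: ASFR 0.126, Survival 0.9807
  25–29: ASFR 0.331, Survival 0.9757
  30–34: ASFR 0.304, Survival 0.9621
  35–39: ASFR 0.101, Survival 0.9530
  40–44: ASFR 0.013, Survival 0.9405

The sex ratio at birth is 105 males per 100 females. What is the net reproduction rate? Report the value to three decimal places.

Proportion female at birth = 100 / (100 + 105) = 0.48780.
Weighting each age-specific rate by interval width and survival:
  15–19: 5 × 0.019 × 0.9916 = 0.09420
  20–24: 5 × 0.126 × 0.9807 = 0.61784
  25–29: 5 × 0.331 × 0.9757 = 1.61478
  30–34: 5 × 0.304 × 0.9621 = 1.46239
  35–39: 5 × 0.101 × 0.9530 = 0.48127
  40–44: 5 × 0.013 × 0.9405 = 0.06113
Sum = 4.33161
NRR = 0.48780 × 4.33161 = 2.11296
NRR > 1, so each generation more than replaces itself.

2.113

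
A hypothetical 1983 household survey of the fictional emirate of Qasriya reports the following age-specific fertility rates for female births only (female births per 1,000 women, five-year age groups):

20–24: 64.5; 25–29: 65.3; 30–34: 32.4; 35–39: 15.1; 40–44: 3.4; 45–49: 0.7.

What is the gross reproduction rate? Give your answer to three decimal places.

Sum of female ASFRs = 64.5 + 65.3 + 32.4 + 15.1 + 3.4 + 0.7 = 181.4
GRR = 5 × 181.4 / 1000 = 0.907

0.907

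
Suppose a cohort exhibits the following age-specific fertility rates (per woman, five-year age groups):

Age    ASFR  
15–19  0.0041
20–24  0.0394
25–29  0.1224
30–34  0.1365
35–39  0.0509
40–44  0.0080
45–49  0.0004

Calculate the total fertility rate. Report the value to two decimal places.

1.81

Sum of ASFRs = 0.0041 + 0.0394 + 0.1224 + 0.1365 + 0.0509 + 0.0080 + 0.0004 = 0.3617
TFR = 5 × 0.3617 = 1.8085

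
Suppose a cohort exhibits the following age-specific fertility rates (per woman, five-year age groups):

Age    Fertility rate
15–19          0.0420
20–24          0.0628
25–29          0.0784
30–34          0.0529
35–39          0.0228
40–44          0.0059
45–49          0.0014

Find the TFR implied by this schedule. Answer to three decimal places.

1.331

Sum of ASFRs = 0.0420 + 0.0628 + 0.0784 + 0.0529 + 0.0228 + 0.0059 + 0.0014 = 0.2662
TFR = 5 × 0.2662 = 1.331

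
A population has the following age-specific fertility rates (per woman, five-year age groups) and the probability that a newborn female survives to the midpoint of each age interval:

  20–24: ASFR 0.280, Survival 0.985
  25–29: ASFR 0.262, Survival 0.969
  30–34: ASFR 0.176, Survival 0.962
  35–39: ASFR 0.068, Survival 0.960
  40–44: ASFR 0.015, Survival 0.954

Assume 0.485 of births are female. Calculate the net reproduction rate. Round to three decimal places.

Proportion female at birth = 0.485.
Survival-weighted fertility by age (5·fₓ·Sₓ):
  20–24: 5 × 0.280 × 0.985 = 1.37900
  25–29: 5 × 0.262 × 0.969 = 1.26939
  30–34: 5 × 0.176 × 0.962 = 0.84656
  35–39: 5 × 0.068 × 0.960 = 0.32640
  40–44: 5 × 0.015 × 0.954 = 0.07155
Sum = 3.89290
NRR = 0.485 × 3.89290 = 1.88806

1.888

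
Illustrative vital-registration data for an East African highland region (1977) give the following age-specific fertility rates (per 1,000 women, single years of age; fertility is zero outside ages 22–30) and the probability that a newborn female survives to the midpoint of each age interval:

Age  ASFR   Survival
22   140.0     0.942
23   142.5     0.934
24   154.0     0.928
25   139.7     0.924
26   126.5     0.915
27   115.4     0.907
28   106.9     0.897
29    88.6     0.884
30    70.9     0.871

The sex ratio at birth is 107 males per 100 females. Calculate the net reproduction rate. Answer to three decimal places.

0.480

Proportion female at birth = 100 / (100 + 107) = 0.48309.
Weighting each age-specific rate by interval width and survival:
  22: 1 × 140.0/1000 × 0.942 = 0.13188
  23: 1 × 142.5/1000 × 0.934 = 0.13310
  24: 1 × 154.0/1000 × 0.928 = 0.14291
  25: 1 × 139.7/1000 × 0.924 = 0.12908
  26: 1 × 126.5/1000 × 0.915 = 0.11575
  27: 1 × 115.4/1000 × 0.907 = 0.10467
  28: 1 × 106.9/1000 × 0.897 = 0.09589
  29: 1 × 88.6/1000 × 0.884 = 0.07832
  30: 1 × 70.9/1000 × 0.871 = 0.06175
Sum = 0.99335
NRR = 0.48309 × 0.99335 = 0.47988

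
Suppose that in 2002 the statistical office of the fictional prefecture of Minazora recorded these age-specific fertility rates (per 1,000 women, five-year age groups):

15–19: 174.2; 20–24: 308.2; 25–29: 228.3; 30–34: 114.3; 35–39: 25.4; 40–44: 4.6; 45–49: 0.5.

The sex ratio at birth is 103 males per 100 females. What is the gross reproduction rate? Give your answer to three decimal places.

2.107

Proportion female at birth = 100 / (100 + 103) = 0.49261.
Sum of ASFRs = 174.2 + 308.2 + 228.3 + 114.3 + 25.4 + 4.6 + 0.5 = 855.5
TFR = 5 × 855.5 / 1000 = 4.2775
GRR = 0.49261 × 4.2775 = 2.10714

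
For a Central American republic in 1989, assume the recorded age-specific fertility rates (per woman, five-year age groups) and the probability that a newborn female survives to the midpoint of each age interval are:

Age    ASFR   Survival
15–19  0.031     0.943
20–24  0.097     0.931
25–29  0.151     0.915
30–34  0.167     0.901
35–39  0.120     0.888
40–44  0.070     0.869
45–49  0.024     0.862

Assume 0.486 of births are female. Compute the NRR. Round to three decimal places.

1.449

Proportion female at birth = 0.486.
Per-age-group product (5 × ASFR × survival probability):
  15–19: 5 × 0.031 × 0.943 = 0.14617
  20–24: 5 × 0.097 × 0.931 = 0.45154
  25–29: 5 × 0.151 × 0.915 = 0.69083
  30–34: 5 × 0.167 × 0.901 = 0.75234
  35–39: 5 × 0.120 × 0.888 = 0.53280
  40–44: 5 × 0.070 × 0.869 = 0.30415
  45–49: 5 × 0.024 × 0.862 = 0.10344
Sum = 2.98127
NRR = 0.486 × 2.98127 = 1.44890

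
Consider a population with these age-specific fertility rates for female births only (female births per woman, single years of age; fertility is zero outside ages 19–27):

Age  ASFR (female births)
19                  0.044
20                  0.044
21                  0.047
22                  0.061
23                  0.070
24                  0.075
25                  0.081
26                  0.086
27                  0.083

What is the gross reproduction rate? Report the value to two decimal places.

0.59

Sum of female ASFRs = 0.044 + 0.044 + 0.047 + 0.061 + 0.070 + 0.075 + 0.081 + 0.086 + 0.083 = 0.591
GRR = 0.591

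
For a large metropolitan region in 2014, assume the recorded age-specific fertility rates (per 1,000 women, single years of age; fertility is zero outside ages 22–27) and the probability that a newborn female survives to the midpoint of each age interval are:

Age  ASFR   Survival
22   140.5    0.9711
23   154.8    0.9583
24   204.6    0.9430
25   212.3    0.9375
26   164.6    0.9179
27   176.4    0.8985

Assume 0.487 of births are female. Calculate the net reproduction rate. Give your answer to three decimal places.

Proportion female at birth = 0.487.
Survival-weighted fertility by age (1·fₓ·Sₓ):
  22: 1 × 140.5/1000 × 0.9711 = 0.13644
  23: 1 × 154.8/1000 × 0.9583 = 0.14834
  24: 1 × 204.6/1000 × 0.9430 = 0.19294
  25: 1 × 212.3/1000 × 0.9375 = 0.19903
  26: 1 × 164.6/1000 × 0.9179 = 0.15109
  27: 1 × 176.4/1000 × 0.8985 = 0.15850
Sum = 0.98634
NRR = 0.487 × 0.98634 = 0.48035

0.480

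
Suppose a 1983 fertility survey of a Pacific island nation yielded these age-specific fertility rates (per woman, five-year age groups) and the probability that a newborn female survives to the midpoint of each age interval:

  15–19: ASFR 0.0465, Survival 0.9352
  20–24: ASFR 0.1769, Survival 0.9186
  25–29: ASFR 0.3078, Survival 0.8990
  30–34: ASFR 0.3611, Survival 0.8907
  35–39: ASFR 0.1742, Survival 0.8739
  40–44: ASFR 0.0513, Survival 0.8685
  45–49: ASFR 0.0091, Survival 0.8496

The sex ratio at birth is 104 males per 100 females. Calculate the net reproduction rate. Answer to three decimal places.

2.473

Proportion female at birth = 100 / (100 + 104) = 0.49020.
Survival-weighted fertility by age (5·fₓ·Sₓ):
  15–19: 5 × 0.0465 × 0.9352 = 0.21743
  20–24: 5 × 0.1769 × 0.9186 = 0.81250
  25–29: 5 × 0.3078 × 0.8990 = 1.38356
  30–34: 5 × 0.3611 × 0.8907 = 1.60816
  35–39: 5 × 0.1742 × 0.8739 = 0.76117
  40–44: 5 × 0.0513 × 0.8685 = 0.22277
  45–49: 5 × 0.0091 × 0.8496 = 0.03866
Sum = 5.04425
NRR = 0.49020 × 5.04425 = 2.47269
NRR > 1, so each generation more than replaces itself.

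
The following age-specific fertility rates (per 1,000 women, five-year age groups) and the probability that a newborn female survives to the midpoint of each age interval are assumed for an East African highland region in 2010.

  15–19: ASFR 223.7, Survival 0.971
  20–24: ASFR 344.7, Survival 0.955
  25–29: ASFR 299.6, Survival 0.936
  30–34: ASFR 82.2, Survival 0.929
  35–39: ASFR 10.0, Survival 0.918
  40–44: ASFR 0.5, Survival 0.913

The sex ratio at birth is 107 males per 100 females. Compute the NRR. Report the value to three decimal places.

Proportion female at birth = 100 / (100 + 107) = 0.48309.
Each age group contributes 5 × ASFR × survival:
  15–19: 5 × 223.7/1000 × 0.971 = 1.08606
  20–24: 5 × 344.7/1000 × 0.955 = 1.64594
  25–29: 5 × 299.6/1000 × 0.936 = 1.40213
  30–34: 5 × 82.2/1000 × 0.929 = 0.38182
  35–39: 5 × 10.0/1000 × 0.918 = 0.04590
  40–44: 5 × 0.5/1000 × 0.913 = 0.00228
Sum = 4.56413
NRR = 0.48309 × 4.56413 = 2.20489

2.205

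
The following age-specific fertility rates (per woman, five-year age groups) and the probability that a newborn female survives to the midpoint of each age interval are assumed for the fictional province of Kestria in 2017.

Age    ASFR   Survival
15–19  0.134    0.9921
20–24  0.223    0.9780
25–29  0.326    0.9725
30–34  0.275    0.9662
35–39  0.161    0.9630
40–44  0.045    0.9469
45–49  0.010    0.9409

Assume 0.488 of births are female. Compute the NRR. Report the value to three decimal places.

2.784

Proportion female at birth = 0.488.
Survival-weighted fertility by age (5·fₓ·Sₓ):
  15–19: 5 × 0.134 × 0.9921 = 0.66471
  20–24: 5 × 0.223 × 0.9780 = 1.09047
  25–29: 5 × 0.326 × 0.9725 = 1.58518
  30–34: 5 × 0.275 × 0.9662 = 1.32853
  35–39: 5 × 0.161 × 0.9630 = 0.77522
  40–44: 5 × 0.045 × 0.9469 = 0.21305
  45–49: 5 × 0.010 × 0.9409 = 0.04705
Sum = 5.70421
NRR = 0.488 × 5.70421 = 2.78365
An NRR exceeding 1 indicates intrinsic growth under these rates.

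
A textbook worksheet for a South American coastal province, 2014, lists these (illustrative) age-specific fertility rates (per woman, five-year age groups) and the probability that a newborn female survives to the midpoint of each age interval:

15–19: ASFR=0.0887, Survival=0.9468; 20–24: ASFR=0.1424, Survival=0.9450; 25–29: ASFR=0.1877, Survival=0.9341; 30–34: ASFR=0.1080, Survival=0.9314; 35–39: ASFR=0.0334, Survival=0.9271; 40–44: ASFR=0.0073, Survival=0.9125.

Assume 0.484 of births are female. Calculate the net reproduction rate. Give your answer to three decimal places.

Proportion female at birth = 0.484.
Weighting each age-specific rate by interval width and survival:
  15–19: 5 × 0.0887 × 0.9468 = 0.41991
  20–24: 5 × 0.1424 × 0.9450 = 0.67284
  25–29: 5 × 0.1877 × 0.9341 = 0.87665
  30–34: 5 × 0.1080 × 0.9314 = 0.50296
  35–39: 5 × 0.0334 × 0.9271 = 0.15483
  40–44: 5 × 0.0073 × 0.9125 = 0.03331
Sum = 2.66050
NRR = 0.484 × 2.66050 = 1.28768
NRR > 1, so each generation more than replaces itself.

1.288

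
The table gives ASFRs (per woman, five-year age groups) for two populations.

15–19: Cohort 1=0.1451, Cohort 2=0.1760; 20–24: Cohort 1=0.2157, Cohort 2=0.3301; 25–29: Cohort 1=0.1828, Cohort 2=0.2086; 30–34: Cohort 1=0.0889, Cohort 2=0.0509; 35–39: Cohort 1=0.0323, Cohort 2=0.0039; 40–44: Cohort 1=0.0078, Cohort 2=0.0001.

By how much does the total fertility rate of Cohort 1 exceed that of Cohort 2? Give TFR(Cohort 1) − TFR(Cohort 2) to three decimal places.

-0.485

Cohort 1:
  Sum of ASFRs = 0.1451 + 0.2157 + 0.1828 + 0.0889 + 0.0323 + 0.0078 = 0.6726
  TFR = 5 × 0.6726 = 3.363
Cohort 2:
  Sum of ASFRs = 0.1760 + 0.3301 + 0.2086 + 0.0509 + 0.0039 + 0.0001 = 0.7696
  TFR = 5 × 0.7696 = 3.848
Difference = 3.363 − 3.848 = -0.485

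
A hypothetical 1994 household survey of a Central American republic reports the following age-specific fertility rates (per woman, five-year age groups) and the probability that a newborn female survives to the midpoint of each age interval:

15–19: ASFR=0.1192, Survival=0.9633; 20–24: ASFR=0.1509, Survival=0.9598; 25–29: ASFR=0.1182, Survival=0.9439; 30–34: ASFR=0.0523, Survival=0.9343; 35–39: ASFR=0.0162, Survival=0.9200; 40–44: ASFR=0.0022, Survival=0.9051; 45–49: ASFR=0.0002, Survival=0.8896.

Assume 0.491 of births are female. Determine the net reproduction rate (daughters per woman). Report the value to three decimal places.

Proportion female at birth = 0.491.
Each age group contributes 5 × ASFR × survival:
  15–19: 5 × 0.1192 × 0.9633 = 0.57413
  20–24: 5 × 0.1509 × 0.9598 = 0.72417
  25–29: 5 × 0.1182 × 0.9439 = 0.55784
  30–34: 5 × 0.0523 × 0.9343 = 0.24432
  35–39: 5 × 0.0162 × 0.9200 = 0.07452
  40–44: 5 × 0.0022 × 0.9051 = 0.00996
  45–49: 5 × 0.0002 × 0.8896 = 0.00089
Sum = 2.18583
NRR = 0.491 × 2.18583 = 1.07324
NRR > 1, so each generation more than replaces itself.

1.073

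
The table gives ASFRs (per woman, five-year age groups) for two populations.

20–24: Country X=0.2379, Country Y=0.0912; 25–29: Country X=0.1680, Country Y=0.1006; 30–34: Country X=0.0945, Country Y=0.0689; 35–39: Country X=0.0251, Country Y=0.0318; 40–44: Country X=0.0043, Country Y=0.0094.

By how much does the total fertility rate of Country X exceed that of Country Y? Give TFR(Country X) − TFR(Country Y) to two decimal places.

1.14

Country X:
  Sum of ASFRs = 0.2379 + 0.1680 + 0.0945 + 0.0251 + 0.0043 = 0.5298
  TFR = 5 × 0.5298 = 2.649
Country Y:
  Sum of ASFRs = 0.0912 + 0.1006 + 0.0689 + 0.0318 + 0.0094 = 0.3019
  TFR = 5 × 0.3019 = 1.5095
Difference = 2.649 − 1.5095 = 1.1395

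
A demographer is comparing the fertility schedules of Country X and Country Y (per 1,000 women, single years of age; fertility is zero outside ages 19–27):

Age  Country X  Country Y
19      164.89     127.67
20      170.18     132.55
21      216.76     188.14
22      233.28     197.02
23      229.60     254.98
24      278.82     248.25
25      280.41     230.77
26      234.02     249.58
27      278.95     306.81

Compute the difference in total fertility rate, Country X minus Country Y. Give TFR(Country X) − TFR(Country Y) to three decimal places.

0.151

Country X:
  Sum of ASFRs = 164.89 + 170.18 + 216.76 + 233.28 + 229.60 + 278.82 + 280.41 + 234.02 + 278.95 = 2086.91
  TFR = 2086.91 / 1000 = 2.08691
Country Y:
  Sum of ASFRs = 127.67 + 132.55 + 188.14 + 197.02 + 254.98 + 248.25 + 230.77 + 249.58 + 306.81 = 1935.77
  TFR = 1935.77 / 1000 = 1.93577
Difference = 2.08691 − 1.93577 = 0.15114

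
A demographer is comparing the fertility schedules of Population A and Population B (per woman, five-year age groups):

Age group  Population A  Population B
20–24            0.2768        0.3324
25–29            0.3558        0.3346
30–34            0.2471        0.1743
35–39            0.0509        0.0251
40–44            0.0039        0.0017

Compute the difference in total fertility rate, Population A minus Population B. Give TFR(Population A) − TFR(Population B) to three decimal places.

Population A:
  Sum of ASFRs = 0.2768 + 0.3558 + 0.2471 + 0.0509 + 0.0039 = 0.9345
  TFR = 5 × 0.9345 = 4.6725
Population B:
  Sum of ASFRs = 0.3324 + 0.3346 + 0.1743 + 0.0251 + 0.0017 = 0.8681
  TFR = 5 × 0.8681 = 4.3405
Difference = 4.6725 − 4.3405 = 0.332

0.332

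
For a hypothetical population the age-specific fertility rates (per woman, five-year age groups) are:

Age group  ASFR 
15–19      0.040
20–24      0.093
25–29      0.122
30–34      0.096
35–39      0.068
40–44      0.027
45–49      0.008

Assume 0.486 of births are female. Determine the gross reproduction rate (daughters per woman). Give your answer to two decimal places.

Proportion female at birth = 0.486.
Sum of ASFRs = 0.040 + 0.093 + 0.122 + 0.096 + 0.068 + 0.027 + 0.008 = 0.454
TFR = 5 × 0.454 = 2.27
GRR = 0.486 × 2.27 = 1.10322

1.10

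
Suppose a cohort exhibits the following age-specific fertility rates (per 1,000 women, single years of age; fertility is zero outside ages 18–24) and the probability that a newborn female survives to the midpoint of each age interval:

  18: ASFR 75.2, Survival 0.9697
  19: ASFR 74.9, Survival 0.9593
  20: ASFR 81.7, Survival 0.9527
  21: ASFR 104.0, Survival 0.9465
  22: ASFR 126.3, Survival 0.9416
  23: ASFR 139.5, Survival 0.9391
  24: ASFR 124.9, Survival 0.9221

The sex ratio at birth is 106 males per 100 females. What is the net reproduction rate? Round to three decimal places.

Proportion female at birth = 100 / (100 + 106) = 0.48544.
Each age group contributes 1 × ASFR × survival:
  18: 1 × 75.2/1000 × 0.9697 = 0.07292
  19: 1 × 74.9/1000 × 0.9593 = 0.07185
  20: 1 × 81.7/1000 × 0.9527 = 0.07784
  21: 1 × 104.0/1000 × 0.9465 = 0.09844
  22: 1 × 126.3/1000 × 0.9416 = 0.11892
  23: 1 × 139.5/1000 × 0.9391 = 0.13100
  24: 1 × 124.9/1000 × 0.9221 = 0.11517
Sum = 0.68614
NRR = 0.48544 × 0.68614 = 0.33308

0.333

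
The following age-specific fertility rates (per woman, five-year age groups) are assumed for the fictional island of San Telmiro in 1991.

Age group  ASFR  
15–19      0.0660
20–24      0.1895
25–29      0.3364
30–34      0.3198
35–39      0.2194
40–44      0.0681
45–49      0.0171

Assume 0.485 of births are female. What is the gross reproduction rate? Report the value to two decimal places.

2.95

Proportion female at birth = 0.485.
Sum of ASFRs = 0.0660 + 0.1895 + 0.3364 + 0.3198 + 0.2194 + 0.0681 + 0.0171 = 1.2163
TFR = 5 × 1.2163 = 6.0815
GRR = 0.485 × 6.0815 = 2.94953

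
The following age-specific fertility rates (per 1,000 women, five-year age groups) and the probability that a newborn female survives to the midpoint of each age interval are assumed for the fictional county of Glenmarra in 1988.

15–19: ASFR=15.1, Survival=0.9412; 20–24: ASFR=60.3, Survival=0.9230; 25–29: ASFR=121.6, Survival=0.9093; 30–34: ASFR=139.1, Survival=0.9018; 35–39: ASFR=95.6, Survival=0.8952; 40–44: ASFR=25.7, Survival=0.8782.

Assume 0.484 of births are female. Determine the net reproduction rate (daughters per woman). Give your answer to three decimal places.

1.002

Proportion female at birth = 0.484.
Weighting each age-specific rate by interval width and survival:
  15–19: 5 × 15.1/1000 × 0.9412 = 0.07106
  20–24: 5 × 60.3/1000 × 0.9230 = 0.27828
  25–29: 5 × 121.6/1000 × 0.9093 = 0.55285
  30–34: 5 × 139.1/1000 × 0.9018 = 0.62720
  35–39: 5 × 95.6/1000 × 0.8952 = 0.42791
  40–44: 5 × 25.7/1000 × 0.8782 = 0.11285
Sum = 2.07015
NRR = 0.484 × 2.07015 = 1.00195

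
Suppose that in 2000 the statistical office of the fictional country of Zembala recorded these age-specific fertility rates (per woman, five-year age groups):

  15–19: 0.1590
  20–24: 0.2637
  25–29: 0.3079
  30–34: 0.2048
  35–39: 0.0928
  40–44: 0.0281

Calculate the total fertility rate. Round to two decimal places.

5.28

Sum of ASFRs = 0.1590 + 0.2637 + 0.3079 + 0.2048 + 0.0928 + 0.0281 = 1.0563
TFR = 5 × 1.0563 = 5.2815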